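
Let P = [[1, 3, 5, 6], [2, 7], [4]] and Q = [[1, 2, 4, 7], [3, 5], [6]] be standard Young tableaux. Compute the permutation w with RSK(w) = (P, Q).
2 4 3 7 5 1 6

Reverse the RSK construction: for i from n down to 1, find the cell of Q containing i, remove the entry at that cell from P, and reverse-bump it up through P; the value ejected from row 1 is w(i).

Step i=7: Q has 7 at row 1, column 4; remove that cell from P, ejecting 6. So w(7) = 6. P is now [[1, 3, 5], [2, 7], [4]].
Step i=6: Q has 6 at row 3, column 1; remove 4 from row 3 of P and reverse-bump: 4 enters row 2 and ejects 2; 2 enters row 1 and ejects 1. So w(6) = 1. P is now [[2, 3, 5], [4, 7]].
Step i=5: Q has 5 at row 2, column 2; remove 7 from row 2 of P and reverse-bump: 7 enters row 1 and ejects 5. So w(5) = 5. P is now [[2, 3, 7], [4]].
Step i=4: Q has 4 at row 1, column 3; remove that cell from P, ejecting 7. So w(4) = 7. P is now [[2, 3], [4]].
Step i=3: Q has 3 at row 2, column 1; remove 4 from row 2 of P and reverse-bump: 4 enters row 1 and ejects 3. So w(3) = 3. P is now [[2, 4]].
Step i=2: Q has 2 at row 1, column 2; remove that cell from P, ejecting 4. So w(2) = 4. P is now [[2]].
Step i=1: Q has 1 at row 1, column 1; remove that cell from P, ejecting 2. So w(1) = 2. P is now [].

So w = 2 4 3 7 5 1 6.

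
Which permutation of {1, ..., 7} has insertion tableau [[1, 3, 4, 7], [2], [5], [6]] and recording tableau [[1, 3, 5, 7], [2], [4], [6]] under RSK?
Reverse RSK: for i = n, n-1, ..., 1, locate i in Q, remove the corresponding corner cell from P, and reverse-bump its entry up through P; the value ejected from row 1 is w(i).

So w = 6 2 5 3 4 1 7.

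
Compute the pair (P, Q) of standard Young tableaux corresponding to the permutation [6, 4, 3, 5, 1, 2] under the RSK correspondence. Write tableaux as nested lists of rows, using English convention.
Insert each entry of the permutation into P by Schensted row insertion, recording in Q the position of each new cell.

Insert 6: appended to row 1. P = [[6]], Q = [[1]].
Insert 4: 4 bumps 6 from row 1; 6 starts row 2. P = [[4], [6]], Q = [[1], [2]].
Insert 3: 3 bumps 4 from row 1; 4 bumps 6 from row 2; 6 starts row 3. P = [[3], [4], [6]], Q = [[1], [2], [3]].
Insert 5: appended to row 1. P = [[3, 5], [4], [6]], Q = [[1, 4], [2], [3]].
Insert 1: 1 bumps 3 from row 1; 3 bumps 4 from row 2; 4 bumps 6 from row 3; 6 starts row 4. P = [[1, 5], [3], [4], [6]], Q = [[1, 4], [2], [3], [5]].
Insert 2: 2 bumps 5 from row 1; 5 appends to row 2. P = [[1, 2], [3, 5], [4], [6]], Q = [[1, 4], [2, 6], [3], [5]].

So P = [[1, 2], [3, 5], [4], [6]], Q = [[1, 4], [2, 6], [3], [5]].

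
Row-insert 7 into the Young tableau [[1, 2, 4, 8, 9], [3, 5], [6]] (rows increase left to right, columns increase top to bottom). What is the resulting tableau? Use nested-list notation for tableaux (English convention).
In row 1, 7 replaces 8 (the leftmost entry greater than 7); 8 is bumped to row 2. 8 is appended to row 2. The new tableau is [[1, 2, 4, 7, 9], [3, 5, 8], [6]].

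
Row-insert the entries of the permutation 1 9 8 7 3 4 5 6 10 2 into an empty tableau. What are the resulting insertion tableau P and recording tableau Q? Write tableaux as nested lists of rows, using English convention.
Insert each entry of the permutation into P by Schensted row insertion, recording in Q the position of each new cell.

After inserting 1: P = [[1]].
After inserting 9: P = [[1, 9]].
After inserting 8: P = [[1, 8], [9]].
After inserting 7: P = [[1, 7], [8], [9]].
After inserting 3: P = [[1, 3], [7], [8], [9]].
After inserting 4: P = [[1, 3, 4], [7], [8], [9]].
After inserting 5: P = [[1, 3, 4, 5], [7], [8], [9]].
After inserting 6: P = [[1, 3, 4, 5, 6], [7], [8], [9]].
After inserting 10: P = [[1, 3, 4, 5, 6, 10], [7], [8], [9]].
After inserting 2: P = [[1, 2, 4, 5, 6, 10], [3], [7], [8], [9]].

So P = [[1, 2, 4, 5, 6, 10], [3], [7], [8], [9]], Q = [[1, 2, 6, 7, 8, 9], [3], [4], [5], [10]].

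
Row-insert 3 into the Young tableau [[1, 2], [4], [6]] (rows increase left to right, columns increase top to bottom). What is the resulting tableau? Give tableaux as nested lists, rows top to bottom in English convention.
[[1, 2, 3], [4], [6]]

3 is larger than every entry of row 1, so it is appended to row 1. The new tableau is [[1, 2, 3], [4], [6]].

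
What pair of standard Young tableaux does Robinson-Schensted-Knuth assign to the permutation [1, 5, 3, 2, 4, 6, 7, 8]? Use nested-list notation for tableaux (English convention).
P = [[1, 2, 4, 6, 7, 8], [3], [5]], Q = [[1, 2, 5, 6, 7, 8], [3], [4]]

Insert each entry of the permutation into P by Schensted row insertion, recording in Q the position of each new cell.

Insert 1: appended to row 1. P = [[1]].
Insert 5: appended to row 1. P = [[1, 5]].
Insert 3: 3 bumps 5 from row 1; 5 starts row 2. P = [[1, 3], [5]].
Insert 2: 2 bumps 3 from row 1; 3 bumps 5 from row 2; 5 starts row 3. P = [[1, 2], [3], [5]].
Insert 4: appended to row 1. P = [[1, 2, 4], [3], [5]].
Insert 6: appended to row 1. P = [[1, 2, 4, 6], [3], [5]].
Insert 7: appended to row 1. P = [[1, 2, 4, 6, 7], [3], [5]].
Insert 8: appended to row 1. P = [[1, 2, 4, 6, 7, 8], [3], [5]].

So P = [[1, 2, 4, 6, 7, 8], [3], [5]], Q = [[1, 2, 5, 6, 7, 8], [3], [4]].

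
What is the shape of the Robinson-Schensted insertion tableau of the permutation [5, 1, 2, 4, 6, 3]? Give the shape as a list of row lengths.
Row-insert each entry into an empty tableau.

After inserting 5: P = [[5]].
After inserting 1: P = [[1], [5]].
After inserting 2: P = [[1, 2], [5]].
After inserting 4: P = [[1, 2, 4], [5]].
After inserting 6: P = [[1, 2, 4, 6], [5]].
After inserting 3: P = [[1, 2, 3, 6], [4], [5]].

The final insertion tableau P = [[1, 2, 3, 6], [4], [5]] has shape [4, 1, 1].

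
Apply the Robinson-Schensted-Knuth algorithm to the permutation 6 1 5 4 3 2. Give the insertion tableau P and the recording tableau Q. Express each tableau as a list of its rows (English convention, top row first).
Insert each entry of the permutation into P by Schensted row insertion, recording in Q the position of each new cell.

After inserting 6: P = [[6]].
After inserting 1: P = [[1], [6]].
After inserting 5: P = [[1, 5], [6]].
After inserting 4: P = [[1, 4], [5], [6]].
After inserting 3: P = [[1, 3], [4], [5], [6]].
After inserting 2: P = [[1, 2], [3], [4], [5], [6]].

So P = [[1, 2], [3], [4], [5], [6]], Q = [[1, 3], [2], [4], [5], [6]].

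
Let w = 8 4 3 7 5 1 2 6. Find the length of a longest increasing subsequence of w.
3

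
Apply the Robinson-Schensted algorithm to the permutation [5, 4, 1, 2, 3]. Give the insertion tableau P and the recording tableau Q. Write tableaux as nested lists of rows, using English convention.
P = [[1, 2, 3], [4], [5]], Q = [[1, 4, 5], [2], [3]]

Insert each entry of the permutation into P by Schensted row insertion, recording in Q the position of each new cell.

Insert 5: appended to row 1. P = [[5]].
Insert 4: 4 bumps 5 from row 1; 5 starts row 2. P = [[4], [5]].
Insert 1: 1 bumps 4 from row 1; 4 bumps 5 from row 2; 5 starts row 3. P = [[1], [4], [5]].
Insert 2: appended to row 1. P = [[1, 2], [4], [5]].
Insert 3: appended to row 1. P = [[1, 2, 3], [4], [5]].

So P = [[1, 2, 3], [4], [5]], Q = [[1, 4, 5], [2], [3]].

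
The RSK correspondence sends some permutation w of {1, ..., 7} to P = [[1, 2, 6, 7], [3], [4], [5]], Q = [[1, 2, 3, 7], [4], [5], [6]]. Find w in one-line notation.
Reverse RSK: for i = n, n-1, ..., 1, locate i in Q, remove the corresponding corner cell from P, and reverse-bump its entry up through P; the value ejected from row 1 is w(i).

So w = 1 5 6 4 3 2 7.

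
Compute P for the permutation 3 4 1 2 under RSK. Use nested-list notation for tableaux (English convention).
P = [[1, 2], [3, 4]]

Insert 3: appended to row 1. P = [[3]].
Insert 4: appended to row 1. P = [[3, 4]].
Insert 1: 1 bumps 3 from row 1; 3 starts row 2. P = [[1, 4], [3]].
Insert 2: 2 bumps 4 from row 1; 4 appends to row 2. P = [[1, 2], [3, 4]].

So P = [[1, 2], [3, 4]].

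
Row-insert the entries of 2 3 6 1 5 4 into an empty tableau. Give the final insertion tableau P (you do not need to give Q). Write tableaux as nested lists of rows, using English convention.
After inserting 2: P = [[2]].
After inserting 3: P = [[2, 3]].
After inserting 6: P = [[2, 3, 6]].
After inserting 1: P = [[1, 3, 6], [2]].
After inserting 5: P = [[1, 3, 5], [2, 6]].
After inserting 4: P = [[1, 3, 4], [2, 5], [6]].

So P = [[1, 3, 4], [2, 5], [6]].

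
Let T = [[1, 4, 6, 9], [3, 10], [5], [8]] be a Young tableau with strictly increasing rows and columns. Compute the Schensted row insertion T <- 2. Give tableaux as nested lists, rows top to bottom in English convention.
[[1, 2, 6, 9], [3, 4], [5, 10], [8]]

In row 1, 2 replaces 4 (the leftmost entry greater than 2); 4 is bumped to row 2. In row 2, 4 replaces 10 (the leftmost entry greater than 4); 10 is bumped to row 3. 10 is appended to row 3. The new tableau is [[1, 2, 6, 9], [3, 4], [5, 10], [8]].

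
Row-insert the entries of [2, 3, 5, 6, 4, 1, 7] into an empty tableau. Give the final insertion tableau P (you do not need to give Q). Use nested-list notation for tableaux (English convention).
Insert 2: appended to row 1. P = [[2]].
Insert 3: appended to row 1. P = [[2, 3]].
Insert 5: appended to row 1. P = [[2, 3, 5]].
Insert 6: appended to row 1. P = [[2, 3, 5, 6]].
Insert 4: 4 bumps 5 from row 1; 5 starts row 2. P = [[2, 3, 4, 6], [5]].
Insert 1: 1 bumps 2 from row 1; 2 bumps 5 from row 2; 5 starts row 3. P = [[1, 3, 4, 6], [2], [5]].
Insert 7: appended to row 1. P = [[1, 3, 4, 6, 7], [2], [5]].

So P = [[1, 3, 4, 6, 7], [2], [5]].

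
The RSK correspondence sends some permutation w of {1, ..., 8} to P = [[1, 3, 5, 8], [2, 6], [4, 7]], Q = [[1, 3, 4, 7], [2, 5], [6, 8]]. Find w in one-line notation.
4 2 3 7 6 1 8 5

Reverse the RSK construction: for i from n down to 1, find the cell of Q containing i, remove the entry at that cell from P, and reverse-bump it up through P; the value ejected from row 1 is w(i).

Step i=8: Q has 8 at row 3, column 2; remove 7 from row 3 of P and reverse-bump: 7 enters row 2 and ejects 6; 6 enters row 1 and ejects 5. So w(8) = 5. P is now [[1, 3, 6, 8], [2, 7], [4]].
Step i=7: Q has 7 at row 1, column 4; remove that cell from P, ejecting 8. So w(7) = 8. P is now [[1, 3, 6], [2, 7], [4]].
Step i=6: Q has 6 at row 3, column 1; remove 4 from row 3 of P and reverse-bump: 4 enters row 2 and ejects 2; 2 enters row 1 and ejects 1. So w(6) = 1. P is now [[2, 3, 6], [4, 7]].
Step i=5: Q has 5 at row 2, column 2; remove 7 from row 2 of P and reverse-bump: 7 enters row 1 and ejects 6. So w(5) = 6. P is now [[2, 3, 7], [4]].
Step i=4: Q has 4 at row 1, column 3; remove that cell from P, ejecting 7. So w(4) = 7. P is now [[2, 3], [4]].
Step i=3: Q has 3 at row 1, column 2; remove that cell from P, ejecting 3. So w(3) = 3. P is now [[2], [4]].
Step i=2: Q has 2 at row 2, column 1; remove 4 from row 2 of P and reverse-bump: 4 enters row 1 and ejects 2. So w(2) = 2. P is now [[4]].
Step i=1: Q has 1 at row 1, column 1; remove that cell from P, ejecting 4. So w(1) = 4. P is now [].

So w = 4 2 3 7 6 1 8 5.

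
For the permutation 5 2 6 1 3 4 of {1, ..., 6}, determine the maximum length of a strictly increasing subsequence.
3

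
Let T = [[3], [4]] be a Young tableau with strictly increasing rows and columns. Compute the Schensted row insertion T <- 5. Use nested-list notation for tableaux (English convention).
5 is larger than every entry of row 1, so it is appended to row 1. The new tableau is [[3, 5], [4]].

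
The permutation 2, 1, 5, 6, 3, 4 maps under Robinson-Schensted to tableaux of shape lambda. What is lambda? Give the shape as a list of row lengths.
[3, 3]

Row-insert each entry into an empty tableau.

After inserting 2: P = [[2]].
After inserting 1: P = [[1], [2]].
After inserting 5: P = [[1, 5], [2]].
After inserting 6: P = [[1, 5, 6], [2]].
After inserting 3: P = [[1, 3, 6], [2, 5]].
After inserting 4: P = [[1, 3, 4], [2, 5, 6]].

The final insertion tableau P = [[1, 3, 4], [2, 5, 6]] has shape [3, 3].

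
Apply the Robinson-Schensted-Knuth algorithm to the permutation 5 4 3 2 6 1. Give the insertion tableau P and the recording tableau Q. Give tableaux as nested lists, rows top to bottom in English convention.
Insert each entry of the permutation into P by Schensted row insertion, recording in Q the position of each new cell.

Insert 5: appended to row 1. P = [[5]].
Insert 4: 4 bumps 5 from row 1; 5 starts row 2. P = [[4], [5]].
Insert 3: 3 bumps 4 from row 1; 4 bumps 5 from row 2; 5 starts row 3. P = [[3], [4], [5]].
Insert 2: 2 bumps 3 from row 1; 3 bumps 4 from row 2; 4 bumps 5 from row 3; 5 starts row 4. P = [[2], [3], [4], [5]].
Insert 6: appended to row 1. P = [[2, 6], [3], [4], [5]].
Insert 1: 1 bumps 2 from row 1; 2 bumps 3 from row 2; 3 bumps 4 from row 3; 4 bumps 5 from row 4; 5 starts row 5. P = [[1, 6], [2], [3], [4], [5]].

So P = [[1, 6], [2], [3], [4], [5]], Q = [[1, 5], [2], [3], [4], [6]].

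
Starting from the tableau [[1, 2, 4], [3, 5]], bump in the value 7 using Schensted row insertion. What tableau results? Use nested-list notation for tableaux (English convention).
7 is larger than every entry of row 1, so it is appended to row 1. The new tableau is [[1, 2, 4, 7], [3, 5]].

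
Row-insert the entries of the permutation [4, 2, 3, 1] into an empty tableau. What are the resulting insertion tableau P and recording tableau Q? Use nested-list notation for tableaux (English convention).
P = [[1, 3], [2], [4]], Q = [[1, 3], [2], [4]]

Insert each entry of the permutation into P by Schensted row insertion, recording in Q the position of each new cell.

Insert 4: appended to row 1. P = [[4]], Q = [[1]].
Insert 2: 2 bumps 4 from row 1; 4 starts row 2. P = [[2], [4]], Q = [[1], [2]].
Insert 3: appended to row 1. P = [[2, 3], [4]], Q = [[1, 3], [2]].
Insert 1: 1 bumps 2 from row 1; 2 bumps 4 from row 2; 4 starts row 3. P = [[1, 3], [2], [4]], Q = [[1, 3], [2], [4]].

So P = [[1, 3], [2], [4]], Q = [[1, 3], [2], [4]].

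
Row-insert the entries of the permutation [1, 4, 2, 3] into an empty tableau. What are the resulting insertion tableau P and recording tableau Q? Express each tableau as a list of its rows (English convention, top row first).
P = [[1, 2, 3], [4]], Q = [[1, 2, 4], [3]]

Insert each entry of the permutation into P by Schensted row insertion, recording in Q the position of each new cell.

Insert 1: appended to row 1. P = [[1]], Q = [[1]].
Insert 4: appended to row 1. P = [[1, 4]], Q = [[1, 2]].
Insert 2: 2 bumps 4 from row 1; 4 starts row 2. P = [[1, 2], [4]], Q = [[1, 2], [3]].
Insert 3: appended to row 1. P = [[1, 2, 3], [4]], Q = [[1, 2, 4], [3]].

So P = [[1, 2, 3], [4]], Q = [[1, 2, 4], [3]].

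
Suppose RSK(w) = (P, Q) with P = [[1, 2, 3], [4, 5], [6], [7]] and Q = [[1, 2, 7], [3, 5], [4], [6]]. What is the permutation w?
Reverse RSK: for i = n, n-1, ..., 1, locate i in Q, remove the corresponding corner cell from P, and reverse-bump its entry up through P; the value ejected from row 1 is w(i).

So w = 4 7 6 1 5 2 3.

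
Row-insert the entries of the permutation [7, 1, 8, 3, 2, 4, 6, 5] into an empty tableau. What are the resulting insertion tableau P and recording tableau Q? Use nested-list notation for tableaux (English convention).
Insert each entry of the permutation into P by Schensted row insertion, recording in Q the position of each new cell.

After inserting 7: P = [[7]].
After inserting 1: P = [[1], [7]].
After inserting 8: P = [[1, 8], [7]].
After inserting 3: P = [[1, 3], [7, 8]].
After inserting 2: P = [[1, 2], [3, 8], [7]].
After inserting 4: P = [[1, 2, 4], [3, 8], [7]].
After inserting 6: P = [[1, 2, 4, 6], [3, 8], [7]].
After inserting 5: P = [[1, 2, 4, 5], [3, 6], [7, 8]].

So P = [[1, 2, 4, 5], [3, 6], [7, 8]], Q = [[1, 3, 6, 7], [2, 4], [5, 8]].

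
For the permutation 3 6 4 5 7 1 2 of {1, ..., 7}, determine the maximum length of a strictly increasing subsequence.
4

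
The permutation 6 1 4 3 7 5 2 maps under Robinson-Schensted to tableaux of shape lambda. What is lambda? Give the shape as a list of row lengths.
[3, 2, 1, 1]

Row-insert each entry into an empty tableau.

After inserting 6: P = [[6]].
After inserting 1: P = [[1], [6]].
After inserting 4: P = [[1, 4], [6]].
After inserting 3: P = [[1, 3], [4], [6]].
After inserting 7: P = [[1, 3, 7], [4], [6]].
After inserting 5: P = [[1, 3, 5], [4, 7], [6]].
After inserting 2: P = [[1, 2, 5], [3, 7], [4], [6]].

The final insertion tableau P = [[1, 2, 5], [3, 7], [4], [6]] has shape [3, 2, 1, 1].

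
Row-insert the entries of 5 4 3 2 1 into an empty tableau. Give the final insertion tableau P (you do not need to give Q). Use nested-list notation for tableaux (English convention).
P = [[1], [2], [3], [4], [5]]

Insert 5: appended to row 1. P = [[5]].
Insert 4: 4 bumps 5 from row 1; 5 starts row 2. P = [[4], [5]].
Insert 3: 3 bumps 4 from row 1; 4 bumps 5 from row 2; 5 starts row 3. P = [[3], [4], [5]].
Insert 2: 2 bumps 3 from row 1; 3 bumps 4 from row 2; 4 bumps 5 from row 3; 5 starts row 4. P = [[2], [3], [4], [5]].
Insert 1: 1 bumps 2 from row 1; 2 bumps 3 from row 2; 3 bumps 4 from row 3; 4 bumps 5 from row 4; 5 starts row 5. P = [[1], [2], [3], [4], [5]].

So P = [[1], [2], [3], [4], [5]].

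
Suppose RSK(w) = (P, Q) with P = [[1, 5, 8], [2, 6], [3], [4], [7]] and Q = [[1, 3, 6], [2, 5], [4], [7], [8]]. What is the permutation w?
7 4 6 3 5 8 2 1

Reverse the RSK construction: for i from n down to 1, find the cell of Q containing i, remove the entry at that cell from P, and reverse-bump it up through P; the value ejected from row 1 is w(i).

Step i=8: Q has 8 at row 5, column 1; remove 7 from row 5 of P and reverse-bump: 7 enters row 4 and ejects 4; 4 enters row 3 and ejects 3; 3 enters row 2 and ejects 2; 2 enters row 1 and ejects 1. So w(8) = 1. P is now [[2, 5, 8], [3, 6], [4], [7]].
Step i=7: Q has 7 at row 4, column 1; remove 7 from row 4 of P and reverse-bump: 7 enters row 3 and ejects 4; 4 enters row 2 and ejects 3; 3 enters row 1 and ejects 2. So w(7) = 2. P is now [[3, 5, 8], [4, 6], [7]].
Step i=6: Q has 6 at row 1, column 3; remove that cell from P, ejecting 8. So w(6) = 8. P is now [[3, 5], [4, 6], [7]].
Step i=5: Q has 5 at row 2, column 2; remove 6 from row 2 of P and reverse-bump: 6 enters row 1 and ejects 5. So w(5) = 5. P is now [[3, 6], [4], [7]].
Step i=4: Q has 4 at row 3, column 1; remove 7 from row 3 of P and reverse-bump: 7 enters row 2 and ejects 4; 4 enters row 1 and ejects 3. So w(4) = 3. P is now [[4, 6], [7]].
Step i=3: Q has 3 at row 1, column 2; remove that cell from P, ejecting 6. So w(3) = 6. P is now [[4], [7]].
Step i=2: Q has 2 at row 2, column 1; remove 7 from row 2 of P and reverse-bump: 7 enters row 1 and ejects 4. So w(2) = 4. P is now [[7]].
Step i=1: Q has 1 at row 1, column 1; remove that cell from P, ejecting 7. So w(1) = 7. P is now [].

So w = 7 4 6 3 5 8 2 1.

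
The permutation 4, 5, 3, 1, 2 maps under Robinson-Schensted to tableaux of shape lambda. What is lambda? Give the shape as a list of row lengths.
[2, 2, 1]

Row-insert each entry into an empty tableau.

After inserting 4: P = [[4]].
After inserting 5: P = [[4, 5]].
After inserting 3: P = [[3, 5], [4]].
After inserting 1: P = [[1, 5], [3], [4]].
After inserting 2: P = [[1, 2], [3, 5], [4]].

The final insertion tableau P = [[1, 2], [3, 5], [4]] has shape [2, 2, 1].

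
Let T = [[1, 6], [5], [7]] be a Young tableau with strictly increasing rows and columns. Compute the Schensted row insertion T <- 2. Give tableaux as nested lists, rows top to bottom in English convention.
[[1, 2], [5, 6], [7]]

In row 1, 2 replaces 6 (the leftmost entry greater than 2); 6 is bumped to row 2. 6 is appended to row 2. The new tableau is [[1, 2], [5, 6], [7]].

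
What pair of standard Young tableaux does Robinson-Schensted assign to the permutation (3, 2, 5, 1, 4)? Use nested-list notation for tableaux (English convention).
Insert each entry of the permutation into P by Schensted row insertion, recording in Q the position of each new cell.

Insert 3: appended to row 1. P = [[3]], Q = [[1]].
Insert 2: 2 bumps 3 from row 1; 3 starts row 2. P = [[2], [3]], Q = [[1], [2]].
Insert 5: appended to row 1. P = [[2, 5], [3]], Q = [[1, 3], [2]].
Insert 1: 1 bumps 2 from row 1; 2 bumps 3 from row 2; 3 starts row 3. P = [[1, 5], [2], [3]], Q = [[1, 3], [2], [4]].
Insert 4: 4 bumps 5 from row 1; 5 appends to row 2. P = [[1, 4], [2, 5], [3]], Q = [[1, 3], [2, 5], [4]].

So P = [[1, 4], [2, 5], [3]], Q = [[1, 3], [2, 5], [4]].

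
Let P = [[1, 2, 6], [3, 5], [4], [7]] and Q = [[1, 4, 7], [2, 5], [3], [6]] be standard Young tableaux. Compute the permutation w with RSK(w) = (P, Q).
Reverse the RSK construction: for i from n down to 1, find the cell of Q containing i, remove the entry at that cell from P, and reverse-bump it up through P; the value ejected from row 1 is w(i).

Step i=7: Q has 7 at row 1, column 3; remove that cell from P, ejecting 6. So w(7) = 6. P is now [[1, 2], [3, 5], [4], [7]].
Step i=6: Q has 6 at row 4, column 1; remove 7 from row 4 of P and reverse-bump: 7 enters row 3 and ejects 4; 4 enters row 2 and ejects 3; 3 enters row 1 and ejects 2. So w(6) = 2. P is now [[1, 3], [4, 5], [7]].
Step i=5: Q has 5 at row 2, column 2; remove 5 from row 2 of P and reverse-bump: 5 enters row 1 and ejects 3. So w(5) = 3. P is now [[1, 5], [4], [7]].
Step i=4: Q has 4 at row 1, column 2; remove that cell from P, ejecting 5. So w(4) = 5. P is now [[1], [4], [7]].
Step i=3: Q has 3 at row 3, column 1; remove 7 from row 3 of P and reverse-bump: 7 enters row 2 and ejects 4; 4 enters row 1 and ejects 1. So w(3) = 1. P is now [[4], [7]].
Step i=2: Q has 2 at row 2, column 1; remove 7 from row 2 of P and reverse-bump: 7 enters row 1 and ejects 4. So w(2) = 4. P is now [[7]].
Step i=1: Q has 1 at row 1, column 1; remove that cell from P, ejecting 7. So w(1) = 7. P is now [].

So w = 7 4 1 5 3 2 6.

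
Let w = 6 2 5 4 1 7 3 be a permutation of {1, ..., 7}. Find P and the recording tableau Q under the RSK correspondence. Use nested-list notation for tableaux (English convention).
Insert each entry of the permutation into P by Schensted row insertion, recording in Q the position of each new cell.

Insert 6: appended to row 1. P = [[6]].
Insert 2: 2 bumps 6 from row 1; 6 starts row 2. P = [[2], [6]].
Insert 5: appended to row 1. P = [[2, 5], [6]].
Insert 4: 4 bumps 5 from row 1; 5 bumps 6 from row 2; 6 starts row 3. P = [[2, 4], [5], [6]].
Insert 1: 1 bumps 2 from row 1; 2 bumps 5 from row 2; 5 bumps 6 from row 3; 6 starts row 4. P = [[1, 4], [2], [5], [6]].
Insert 7: appended to row 1. P = [[1, 4, 7], [2], [5], [6]].
Insert 3: 3 bumps 4 from row 1; 4 appends to row 2. P = [[1, 3, 7], [2, 4], [5], [6]].

So P = [[1, 3, 7], [2, 4], [5], [6]], Q = [[1, 3, 6], [2, 7], [4], [5]].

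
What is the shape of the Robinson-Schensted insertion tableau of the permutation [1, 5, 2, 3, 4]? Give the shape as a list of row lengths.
Row-insert each entry into an empty tableau.

After inserting 1: P = [[1]].
After inserting 5: P = [[1, 5]].
After inserting 2: P = [[1, 2], [5]].
After inserting 3: P = [[1, 2, 3], [5]].
After inserting 4: P = [[1, 2, 3, 4], [5]].

The final insertion tableau P = [[1, 2, 3, 4], [5]] has shape [4, 1].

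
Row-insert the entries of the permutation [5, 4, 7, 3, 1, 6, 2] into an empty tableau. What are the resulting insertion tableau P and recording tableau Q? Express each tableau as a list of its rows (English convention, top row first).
Insert each entry of the permutation into P by Schensted row insertion, recording in Q the position of each new cell.

Insert 5: appended to row 1. P = [[5]].
Insert 4: 4 bumps 5 from row 1; 5 starts row 2. P = [[4], [5]].
Insert 7: appended to row 1. P = [[4, 7], [5]].
Insert 3: 3 bumps 4 from row 1; 4 bumps 5 from row 2; 5 starts row 3. P = [[3, 7], [4], [5]].
Insert 1: 1 bumps 3 from row 1; 3 bumps 4 from row 2; 4 bumps 5 from row 3; 5 starts row 4. P = [[1, 7], [3], [4], [5]].
Insert 6: 6 bumps 7 from row 1; 7 appends to row 2. P = [[1, 6], [3, 7], [4], [5]].
Insert 2: 2 bumps 6 from row 1; 6 bumps 7 from row 2; 7 appends to row 3. P = [[1, 2], [3, 6], [4, 7], [5]].

So P = [[1, 2], [3, 6], [4, 7], [5]], Q = [[1, 3], [2, 6], [4, 7], [5]].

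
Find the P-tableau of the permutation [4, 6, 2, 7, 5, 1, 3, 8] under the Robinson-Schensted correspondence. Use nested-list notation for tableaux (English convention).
After inserting 4: P = [[4]].
After inserting 6: P = [[4, 6]].
After inserting 2: P = [[2, 6], [4]].
After inserting 7: P = [[2, 6, 7], [4]].
After inserting 5: P = [[2, 5, 7], [4, 6]].
After inserting 1: P = [[1, 5, 7], [2, 6], [4]].
After inserting 3: P = [[1, 3, 7], [2, 5], [4, 6]].
After inserting 8: P = [[1, 3, 7, 8], [2, 5], [4, 6]].

So P = [[1, 3, 7, 8], [2, 5], [4, 6]].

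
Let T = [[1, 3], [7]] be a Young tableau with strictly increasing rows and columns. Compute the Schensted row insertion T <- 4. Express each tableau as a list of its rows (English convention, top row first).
[[1, 3, 4], [7]]

4 is larger than every entry of row 1, so it is appended to row 1. The new tableau is [[1, 3, 4], [7]].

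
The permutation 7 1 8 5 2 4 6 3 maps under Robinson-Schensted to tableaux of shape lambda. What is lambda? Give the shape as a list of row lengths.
[4, 2, 1, 1]

RSK row insertion gives P = [[1, 2, 3, 6], [4, 8], [5], [7]], which has shape [4, 2, 1, 1].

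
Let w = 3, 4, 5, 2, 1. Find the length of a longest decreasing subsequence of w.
3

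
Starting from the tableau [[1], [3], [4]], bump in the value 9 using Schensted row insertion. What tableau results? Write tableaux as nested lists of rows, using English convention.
[[1, 9], [3], [4]]

9 is larger than every entry of row 1, so it is appended to row 1. The new tableau is [[1, 9], [3], [4]].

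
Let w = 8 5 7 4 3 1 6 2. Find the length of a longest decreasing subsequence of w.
5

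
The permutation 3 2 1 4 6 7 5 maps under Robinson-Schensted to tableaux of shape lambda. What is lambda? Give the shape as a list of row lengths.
[4, 2, 1]

Row-insert each entry into an empty tableau.

After inserting 3: P = [[3]].
After inserting 2: P = [[2], [3]].
After inserting 1: P = [[1], [2], [3]].
After inserting 4: P = [[1, 4], [2], [3]].
After inserting 6: P = [[1, 4, 6], [2], [3]].
After inserting 7: P = [[1, 4, 6, 7], [2], [3]].
After inserting 5: P = [[1, 4, 5, 7], [2, 6], [3]].

The final insertion tableau P = [[1, 4, 5, 7], [2, 6], [3]] has shape [4, 2, 1].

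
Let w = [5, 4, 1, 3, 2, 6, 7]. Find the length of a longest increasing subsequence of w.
4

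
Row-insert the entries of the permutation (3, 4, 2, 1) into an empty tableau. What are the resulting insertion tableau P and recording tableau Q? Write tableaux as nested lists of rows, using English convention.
P = [[1, 4], [2], [3]], Q = [[1, 2], [3], [4]]

Insert each entry of the permutation into P by Schensted row insertion, recording in Q the position of each new cell.

Insert 3: appended to row 1. P = [[3]].
Insert 4: appended to row 1. P = [[3, 4]].
Insert 2: 2 bumps 3 from row 1; 3 starts row 2. P = [[2, 4], [3]].
Insert 1: 1 bumps 2 from row 1; 2 bumps 3 from row 2; 3 starts row 3. P = [[1, 4], [2], [3]].

So P = [[1, 4], [2], [3]], Q = [[1, 2], [3], [4]].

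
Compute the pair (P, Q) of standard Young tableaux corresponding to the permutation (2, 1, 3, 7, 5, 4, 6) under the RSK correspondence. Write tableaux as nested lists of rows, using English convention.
P = [[1, 3, 4, 6], [2, 5], [7]], Q = [[1, 3, 4, 7], [2, 5], [6]]

Insert each entry of the permutation into P by Schensted row insertion, recording in Q the position of each new cell.

Insert 2: appended to row 1. P = [[2]].
Insert 1: 1 bumps 2 from row 1; 2 starts row 2. P = [[1], [2]].
Insert 3: appended to row 1. P = [[1, 3], [2]].
Insert 7: appended to row 1. P = [[1, 3, 7], [2]].
Insert 5: 5 bumps 7 from row 1; 7 appends to row 2. P = [[1, 3, 5], [2, 7]].
Insert 4: 4 bumps 5 from row 1; 5 bumps 7 from row 2; 7 starts row 3. P = [[1, 3, 4], [2, 5], [7]].
Insert 6: appended to row 1. P = [[1, 3, 4, 6], [2, 5], [7]].

So P = [[1, 3, 4, 6], [2, 5], [7]], Q = [[1, 3, 4, 7], [2, 5], [6]].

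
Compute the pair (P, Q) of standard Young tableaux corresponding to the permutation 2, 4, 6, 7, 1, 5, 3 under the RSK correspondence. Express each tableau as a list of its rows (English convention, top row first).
Insert each entry of the permutation into P by Schensted row insertion, recording in Q the position of each new cell.

Insert 2: appended to row 1. P = [[2]].
Insert 4: appended to row 1. P = [[2, 4]].
Insert 6: appended to row 1. P = [[2, 4, 6]].
Insert 7: appended to row 1. P = [[2, 4, 6, 7]].
Insert 1: 1 bumps 2 from row 1; 2 starts row 2. P = [[1, 4, 6, 7], [2]].
Insert 5: 5 bumps 6 from row 1; 6 appends to row 2. P = [[1, 4, 5, 7], [2, 6]].
Insert 3: 3 bumps 4 from row 1; 4 bumps 6 from row 2; 6 starts row 3. P = [[1, 3, 5, 7], [2, 4], [6]].

So P = [[1, 3, 5, 7], [2, 4], [6]], Q = [[1, 2, 3, 4], [5, 6], [7]].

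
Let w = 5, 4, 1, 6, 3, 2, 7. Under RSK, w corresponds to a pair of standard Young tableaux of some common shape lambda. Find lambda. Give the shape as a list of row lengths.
[3, 2, 1, 1]

Row-insert each entry into an empty tableau.

After inserting 5: P = [[5]].
After inserting 4: P = [[4], [5]].
After inserting 1: P = [[1], [4], [5]].
After inserting 6: P = [[1, 6], [4], [5]].
After inserting 3: P = [[1, 3], [4, 6], [5]].
After inserting 2: P = [[1, 2], [3, 6], [4], [5]].
After inserting 7: P = [[1, 2, 7], [3, 6], [4], [5]].

The final insertion tableau P = [[1, 2, 7], [3, 6], [4], [5]] has shape [3, 2, 1, 1].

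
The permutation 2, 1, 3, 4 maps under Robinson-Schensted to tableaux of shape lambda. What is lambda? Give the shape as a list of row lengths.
Row-insert each entry into an empty tableau.

After inserting 2: P = [[2]].
After inserting 1: P = [[1], [2]].
After inserting 3: P = [[1, 3], [2]].
After inserting 4: P = [[1, 3, 4], [2]].

The final insertion tableau P = [[1, 3, 4], [2]] has shape [3, 1].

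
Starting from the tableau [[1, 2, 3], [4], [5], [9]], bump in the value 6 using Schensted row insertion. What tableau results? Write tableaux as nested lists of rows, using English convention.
6 is larger than every entry of row 1, so it is appended to row 1. The new tableau is [[1, 2, 3, 6], [4], [5], [9]].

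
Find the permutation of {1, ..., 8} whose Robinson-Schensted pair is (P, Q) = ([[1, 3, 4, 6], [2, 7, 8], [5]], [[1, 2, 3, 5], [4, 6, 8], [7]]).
Reverse the RSK construction: for i from n down to 1, find the cell of Q containing i, remove the entry at that cell from P, and reverse-bump it up through P; the value ejected from row 1 is w(i).

Step i=8: Q has 8 at row 2, column 3; remove 8 from row 2 of P and reverse-bump: 8 enters row 1 and ejects 6. So w(8) = 6. P is now [[1, 3, 4, 8], [2, 7], [5]].
Step i=7: Q has 7 at row 3, column 1; remove 5 from row 3 of P and reverse-bump: 5 enters row 2 and ejects 2; 2 enters row 1 and ejects 1. So w(7) = 1. P is now [[2, 3, 4, 8], [5, 7]].
Step i=6: Q has 6 at row 2, column 2; remove 7 from row 2 of P and reverse-bump: 7 enters row 1 and ejects 4. So w(6) = 4. P is now [[2, 3, 7, 8], [5]].
Step i=5: Q has 5 at row 1, column 4; remove that cell from P, ejecting 8. So w(5) = 8. P is now [[2, 3, 7], [5]].
Step i=4: Q has 4 at row 2, column 1; remove 5 from row 2 of P and reverse-bump: 5 enters row 1 and ejects 3. So w(4) = 3. P is now [[2, 5, 7]].
Step i=3: Q has 3 at row 1, column 3; remove that cell from P, ejecting 7. So w(3) = 7. P is now [[2, 5]].
Step i=2: Q has 2 at row 1, column 2; remove that cell from P, ejecting 5. So w(2) = 5. P is now [[2]].
Step i=1: Q has 1 at row 1, column 1; remove that cell from P, ejecting 2. So w(1) = 2. P is now [].

So w = 2 5 7 3 8 4 1 6.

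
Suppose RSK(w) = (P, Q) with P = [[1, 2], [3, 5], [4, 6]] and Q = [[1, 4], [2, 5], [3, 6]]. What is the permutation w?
4 3 1 6 5 2

Reverse the RSK construction: for i from n down to 1, find the cell of Q containing i, remove the entry at that cell from P, and reverse-bump it up through P; the value ejected from row 1 is w(i).

Step i=6: Q has 6 at row 3, column 2; remove 6 from row 3 of P and reverse-bump: 6 enters row 2 and ejects 5; 5 enters row 1 and ejects 2. So w(6) = 2. P is now [[1, 5], [3, 6], [4]].
Step i=5: Q has 5 at row 2, column 2; remove 6 from row 2 of P and reverse-bump: 6 enters row 1 and ejects 5. So w(5) = 5. P is now [[1, 6], [3], [4]].
Step i=4: Q has 4 at row 1, column 2; remove that cell from P, ejecting 6. So w(4) = 6. P is now [[1], [3], [4]].
Step i=3: Q has 3 at row 3, column 1; remove 4 from row 3 of P and reverse-bump: 4 enters row 2 and ejects 3; 3 enters row 1 and ejects 1. So w(3) = 1. P is now [[3], [4]].
Step i=2: Q has 2 at row 2, column 1; remove 4 from row 2 of P and reverse-bump: 4 enters row 1 and ejects 3. So w(2) = 3. P is now [[4]].
Step i=1: Q has 1 at row 1, column 1; remove that cell from P, ejecting 4. So w(1) = 4. P is now [].

So w = 4 3 1 6 5 2.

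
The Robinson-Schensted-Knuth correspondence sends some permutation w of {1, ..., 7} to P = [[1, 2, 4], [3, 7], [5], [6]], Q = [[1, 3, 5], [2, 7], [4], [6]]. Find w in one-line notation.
6 1 5 3 7 2 4

Reverse the RSK construction: for i from n down to 1, find the cell of Q containing i, remove the entry at that cell from P, and reverse-bump it up through P; the value ejected from row 1 is w(i).

Step i=7: Q has 7 at row 2, column 2; remove 7 from row 2 of P and reverse-bump: 7 enters row 1 and ejects 4. So w(7) = 4. P is now [[1, 2, 7], [3], [5], [6]].
Step i=6: Q has 6 at row 4, column 1; remove 6 from row 4 of P and reverse-bump: 6 enters row 3 and ejects 5; 5 enters row 2 and ejects 3; 3 enters row 1 and ejects 2. So w(6) = 2. P is now [[1, 3, 7], [5], [6]].
Step i=5: Q has 5 at row 1, column 3; remove that cell from P, ejecting 7. So w(5) = 7. P is now [[1, 3], [5], [6]].
Step i=4: Q has 4 at row 3, column 1; remove 6 from row 3 of P and reverse-bump: 6 enters row 2 and ejects 5; 5 enters row 1 and ejects 3. So w(4) = 3. P is now [[1, 5], [6]].
Step i=3: Q has 3 at row 1, column 2; remove that cell from P, ejecting 5. So w(3) = 5. P is now [[1], [6]].
Step i=2: Q has 2 at row 2, column 1; remove 6 from row 2 of P and reverse-bump: 6 enters row 1 and ejects 1. So w(2) = 1. P is now [[6]].
Step i=1: Q has 1 at row 1, column 1; remove that cell from P, ejecting 6. So w(1) = 6. P is now [].

So w = 6 1 5 3 7 2 4.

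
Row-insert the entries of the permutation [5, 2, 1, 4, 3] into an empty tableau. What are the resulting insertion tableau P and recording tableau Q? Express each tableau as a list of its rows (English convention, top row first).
Insert each entry of the permutation into P by Schensted row insertion, recording in Q the position of each new cell.

Insert 5: appended to row 1. P = [[5]].
Insert 2: 2 bumps 5 from row 1; 5 starts row 2. P = [[2], [5]].
Insert 1: 1 bumps 2 from row 1; 2 bumps 5 from row 2; 5 starts row 3. P = [[1], [2], [5]].
Insert 4: appended to row 1. P = [[1, 4], [2], [5]].
Insert 3: 3 bumps 4 from row 1; 4 appends to row 2. P = [[1, 3], [2, 4], [5]].

So P = [[1, 3], [2, 4], [5]], Q = [[1, 4], [2, 5], [3]].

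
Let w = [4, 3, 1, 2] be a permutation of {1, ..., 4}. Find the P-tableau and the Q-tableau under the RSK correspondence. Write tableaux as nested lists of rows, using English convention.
Insert each entry of the permutation into P by Schensted row insertion, recording in Q the position of each new cell.

Insert 4: appended to row 1. P = [[4]], Q = [[1]].
Insert 3: 3 bumps 4 from row 1; 4 starts row 2. P = [[3], [4]], Q = [[1], [2]].
Insert 1: 1 bumps 3 from row 1; 3 bumps 4 from row 2; 4 starts row 3. P = [[1], [3], [4]], Q = [[1], [2], [3]].
Insert 2: appended to row 1. P = [[1, 2], [3], [4]], Q = [[1, 4], [2], [3]].

So P = [[1, 2], [3], [4]], Q = [[1, 4], [2], [3]].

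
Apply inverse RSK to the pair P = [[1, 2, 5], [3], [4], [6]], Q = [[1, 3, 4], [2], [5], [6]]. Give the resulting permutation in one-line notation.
6 1 4 5 3 2

Reverse the RSK construction: for i from n down to 1, find the cell of Q containing i, remove the entry at that cell from P, and reverse-bump it up through P; the value ejected from row 1 is w(i).

Step i=6: Q has 6 at row 4, column 1; remove 6 from row 4 of P and reverse-bump: 6 enters row 3 and ejects 4; 4 enters row 2 and ejects 3; 3 enters row 1 and ejects 2. So w(6) = 2. P is now [[1, 3, 5], [4], [6]].
Step i=5: Q has 5 at row 3, column 1; remove 6 from row 3 of P and reverse-bump: 6 enters row 2 and ejects 4; 4 enters row 1 and ejects 3. So w(5) = 3. P is now [[1, 4, 5], [6]].
Step i=4: Q has 4 at row 1, column 3; remove that cell from P, ejecting 5. So w(4) = 5. P is now [[1, 4], [6]].
Step i=3: Q has 3 at row 1, column 2; remove that cell from P, ejecting 4. So w(3) = 4. P is now [[1], [6]].
Step i=2: Q has 2 at row 2, column 1; remove 6 from row 2 of P and reverse-bump: 6 enters row 1 and ejects 1. So w(2) = 1. P is now [[6]].
Step i=1: Q has 1 at row 1, column 1; remove that cell from P, ejecting 6. So w(1) = 6. P is now [].

So w = 6 1 4 5 3 2.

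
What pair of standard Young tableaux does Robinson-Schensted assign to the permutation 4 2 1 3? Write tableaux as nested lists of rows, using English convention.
P = [[1, 3], [2], [4]], Q = [[1, 4], [2], [3]]

Insert each entry of the permutation into P by Schensted row insertion, recording in Q the position of each new cell.

Insert 4: appended to row 1. P = [[4]].
Insert 2: 2 bumps 4 from row 1; 4 starts row 2. P = [[2], [4]].
Insert 1: 1 bumps 2 from row 1; 2 bumps 4 from row 2; 4 starts row 3. P = [[1], [2], [4]].
Insert 3: appended to row 1. P = [[1, 3], [2], [4]].

So P = [[1, 3], [2], [4]], Q = [[1, 4], [2], [3]].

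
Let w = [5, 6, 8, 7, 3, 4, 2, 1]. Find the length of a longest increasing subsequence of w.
3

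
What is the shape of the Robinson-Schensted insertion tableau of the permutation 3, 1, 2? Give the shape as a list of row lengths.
[2, 1]

Row-insert each entry into an empty tableau.

After inserting 3: P = [[3]].
After inserting 1: P = [[1], [3]].
After inserting 2: P = [[1, 2], [3]].

The final insertion tableau P = [[1, 2], [3]] has shape [2, 1].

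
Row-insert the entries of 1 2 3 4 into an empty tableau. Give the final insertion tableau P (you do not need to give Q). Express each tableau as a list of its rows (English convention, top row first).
P = [[1, 2, 3, 4]]

Insert 1: appended to row 1. P = [[1]].
Insert 2: appended to row 1. P = [[1, 2]].
Insert 3: appended to row 1. P = [[1, 2, 3]].
Insert 4: appended to row 1. P = [[1, 2, 3, 4]].

So P = [[1, 2, 3, 4]].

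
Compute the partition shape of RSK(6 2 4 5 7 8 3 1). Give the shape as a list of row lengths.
[5, 1, 1, 1]

Row-insert each entry into an empty tableau.

After inserting 6: P = [[6]].
After inserting 2: P = [[2], [6]].
After inserting 4: P = [[2, 4], [6]].
After inserting 5: P = [[2, 4, 5], [6]].
After inserting 7: P = [[2, 4, 5, 7], [6]].
After inserting 8: P = [[2, 4, 5, 7, 8], [6]].
After inserting 3: P = [[2, 3, 5, 7, 8], [4], [6]].
After inserting 1: P = [[1, 3, 5, 7, 8], [2], [4], [6]].

The final insertion tableau P = [[1, 3, 5, 7, 8], [2], [4], [6]] has shape [5, 1, 1, 1].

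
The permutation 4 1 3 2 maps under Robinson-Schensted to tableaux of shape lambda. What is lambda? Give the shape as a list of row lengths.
Row-insert each entry into an empty tableau.

After inserting 4: P = [[4]].
After inserting 1: P = [[1], [4]].
After inserting 3: P = [[1, 3], [4]].
After inserting 2: P = [[1, 2], [3], [4]].

The final insertion tableau P = [[1, 2], [3], [4]] has shape [2, 1, 1].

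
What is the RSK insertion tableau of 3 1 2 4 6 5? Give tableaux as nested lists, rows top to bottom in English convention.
P = [[1, 2, 4, 5], [3, 6]]

After inserting 3: P = [[3]].
After inserting 1: P = [[1], [3]].
After inserting 2: P = [[1, 2], [3]].
After inserting 4: P = [[1, 2, 4], [3]].
After inserting 6: P = [[1, 2, 4, 6], [3]].
After inserting 5: P = [[1, 2, 4, 5], [3, 6]].

So P = [[1, 2, 4, 5], [3, 6]].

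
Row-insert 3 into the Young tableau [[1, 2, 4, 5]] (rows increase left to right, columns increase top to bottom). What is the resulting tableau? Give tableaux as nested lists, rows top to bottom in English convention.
[[1, 2, 3, 5], [4]]

In row 1, 3 replaces 4 (the leftmost entry greater than 3); 4 is bumped to row 2. 4 starts a new row 2. The new tableau is [[1, 2, 3, 5], [4]].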